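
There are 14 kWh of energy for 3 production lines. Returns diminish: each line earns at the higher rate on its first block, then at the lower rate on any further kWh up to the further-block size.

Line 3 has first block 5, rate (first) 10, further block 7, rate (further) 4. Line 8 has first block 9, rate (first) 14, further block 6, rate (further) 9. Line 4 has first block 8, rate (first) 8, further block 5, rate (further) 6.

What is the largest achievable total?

Order all 6 blocks by rate: Line 8/tier1 14 > Line 3/tier1 10 > Line 8/tier2 9 > Line 4/tier1 8 > Line 4/tier2 6 > Line 3/tier2 4.
Line 8 tier1 at 14: fill all 9 ; 5 left.
Line 3/tier1 (10): +5 ; 0 left.
Total = 14×9 + 10×5 = 176.

176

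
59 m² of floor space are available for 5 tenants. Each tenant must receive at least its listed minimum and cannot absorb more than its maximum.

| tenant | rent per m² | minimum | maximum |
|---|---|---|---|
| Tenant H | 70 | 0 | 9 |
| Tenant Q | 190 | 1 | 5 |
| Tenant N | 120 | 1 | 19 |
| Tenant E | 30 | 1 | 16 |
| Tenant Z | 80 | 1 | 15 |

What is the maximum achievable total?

Meeting every minimum uses 0+1+1+1+1 = 4 m², leaving 55.
Rank by rent per m²: Tenant Q 190 > Tenant N 120 > Tenant Z 80 > Tenant H 70 > Tenant E 30.
Give Tenant Q 4 more to hit its cap of 5 → 51 left.
Tenant N: +18 to 19 (cap) → 33 left.
Give Tenant Z 14 more to hit its cap of 15 → 19 left.
Tenant H takes 9 more to reach its cap of 9 → 10 left.
Tenant E: +10 (room for 15) → 11. Pool exhausted.
Total = 70×9 + 190×5 + 120×19 + 30×11 + 80×15 = 5390.

5390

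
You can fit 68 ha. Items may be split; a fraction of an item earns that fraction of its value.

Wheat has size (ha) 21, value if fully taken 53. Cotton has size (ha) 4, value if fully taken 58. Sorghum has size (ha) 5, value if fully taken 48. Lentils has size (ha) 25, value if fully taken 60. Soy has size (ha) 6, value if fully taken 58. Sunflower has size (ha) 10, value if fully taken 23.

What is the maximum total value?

Rank by value-to-size ratio: Cotton 58/4≈14.5, Soy 58/6≈9.67, Sorghum 48/5≈9.6, Wheat 53/21≈2.52, Lentils 60/25≈2.4, Sunflower 23/10≈2.3.
All 4 ha of Cotton fit (value 58) → 64 remain.
Soy: take in full, 6 ha for value 58 → 58 left.
All 5 ha of Sorghum fit (value 48) → 53 remain.
Take all of Wheat (21 ha, value 53) → 32 ha left.
All 25 ha of Lentils fit (value 60) → 7 remain.
Only 7 ha remain; take 7/10 of Sunflower for value 23×7/10 = 16.1.
Total value = 293.1.

293.1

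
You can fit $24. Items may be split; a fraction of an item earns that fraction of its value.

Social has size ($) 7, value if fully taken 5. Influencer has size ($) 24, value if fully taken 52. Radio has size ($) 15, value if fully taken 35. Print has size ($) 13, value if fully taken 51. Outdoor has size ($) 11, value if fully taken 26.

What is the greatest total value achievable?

77

Best value per unit of size first: Print 51/13≈3.92, Outdoor 26/11≈2.36, Radio 35/15≈2.33, Influencer 52/24≈2.17, Social 5/7≈0.714.
Take all of Print (13 $, value 51) → 11 $ left.
Take all of Outdoor (11 $, value 26) → 0 $ left.
Total value = 77.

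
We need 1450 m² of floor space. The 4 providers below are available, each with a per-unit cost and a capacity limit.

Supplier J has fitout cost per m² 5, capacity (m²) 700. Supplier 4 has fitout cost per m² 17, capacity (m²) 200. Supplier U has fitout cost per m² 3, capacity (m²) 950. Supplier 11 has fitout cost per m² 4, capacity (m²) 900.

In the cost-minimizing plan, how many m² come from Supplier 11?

500

Fill from the cheapest provider first.
Supplier U at 3: take all 950 m² → 500 still needed.
Supplier 11 (4): take the remaining 500 → done.
Supplier J, Supplier 4: unused.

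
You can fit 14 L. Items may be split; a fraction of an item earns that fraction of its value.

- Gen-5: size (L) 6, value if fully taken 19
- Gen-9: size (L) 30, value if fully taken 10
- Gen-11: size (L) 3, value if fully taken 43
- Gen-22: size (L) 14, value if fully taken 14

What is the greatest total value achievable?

Sort by value density: Gen-11 43/3≈14.3, Gen-5 19/6≈3.17, Gen-22 14/14≈1, Gen-9 10/30≈0.333.
Take all of Gen-11 (3 L, value 43) — 11 L left.
Take all of Gen-5 (6 L, value 19) — 5 L left.
Fill the last 5 L with part of Gen-22: 5/14 of it earns 5.
Total value = 67.

67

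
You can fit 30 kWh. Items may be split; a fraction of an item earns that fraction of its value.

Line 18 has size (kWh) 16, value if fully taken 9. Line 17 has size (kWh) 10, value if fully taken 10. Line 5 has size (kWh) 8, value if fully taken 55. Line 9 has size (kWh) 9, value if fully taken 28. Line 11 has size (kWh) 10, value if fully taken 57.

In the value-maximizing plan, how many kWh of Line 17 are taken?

3

Best value per unit of size first: Line 5 55/8≈6.88, Line 11 57/10≈5.7, Line 9 28/9≈3.11, Line 17 10/10≈1, Line 18 9/16≈0.562.
Line 5: take in full, 8 kWh for value 55 ; 22 left.
Take all of Line 11 (10 kWh, value 57) ; 12 kWh left.
Take all of Line 9 (9 kWh, value 28) ; 3 kWh left.
3 kWh left: a 3/10 share of Line 17 gives 10×3/10 = 3.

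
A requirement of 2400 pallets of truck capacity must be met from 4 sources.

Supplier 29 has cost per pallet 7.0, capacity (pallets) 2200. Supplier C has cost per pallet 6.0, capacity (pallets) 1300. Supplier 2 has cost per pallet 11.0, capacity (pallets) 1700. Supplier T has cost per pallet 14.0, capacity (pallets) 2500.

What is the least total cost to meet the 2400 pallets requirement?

Use sources in increasing cost order.
Supplier C at 6.0: take all 1300 pallets ; 1100 still needed.
Supplier 29 at 7.0: take 1100 of its 2200 ; requirement met.
Supplier 2, Supplier T: unused.
Cost = 1300×6.0 + 1100×7.0 = 15500.

15500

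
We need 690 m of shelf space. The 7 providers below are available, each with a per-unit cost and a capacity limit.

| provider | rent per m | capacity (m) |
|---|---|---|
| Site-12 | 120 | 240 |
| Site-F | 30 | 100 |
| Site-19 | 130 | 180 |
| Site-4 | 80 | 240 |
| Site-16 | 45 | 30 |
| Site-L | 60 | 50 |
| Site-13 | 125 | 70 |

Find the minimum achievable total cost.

59100

Cheapest first:
Take 100 from Site-F at 30 ; need 590 more.
Take 30 from Site-16 at 45 ; need 560 more.
Take 50 from Site-L at 60 ; need 510 more.
Site-4 (80): use full 240 ; 270 m to go.
Site-12 at 120: take all 240 m ; 30 still needed.
Site-13 at 125: take 30 of its 70 ; requirement met.
Site-19: unused.
Cost = 100×30 + 30×45 + 50×60 + 240×80 + 240×120 + 30×125 = 59100.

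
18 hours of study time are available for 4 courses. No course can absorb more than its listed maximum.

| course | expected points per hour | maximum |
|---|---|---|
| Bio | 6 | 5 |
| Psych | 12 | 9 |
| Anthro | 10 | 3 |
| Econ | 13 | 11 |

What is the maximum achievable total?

227

Order the courses by expected points per hour: Econ 13 > Psych 12 > Anthro 10 > Bio 6.
Econ takes 11 to reach its cap of 11 ; 7 left.
Psych has room for 9 but only 7 remain, so it gets 7.
Total = 12×7 + 13×11 = 227.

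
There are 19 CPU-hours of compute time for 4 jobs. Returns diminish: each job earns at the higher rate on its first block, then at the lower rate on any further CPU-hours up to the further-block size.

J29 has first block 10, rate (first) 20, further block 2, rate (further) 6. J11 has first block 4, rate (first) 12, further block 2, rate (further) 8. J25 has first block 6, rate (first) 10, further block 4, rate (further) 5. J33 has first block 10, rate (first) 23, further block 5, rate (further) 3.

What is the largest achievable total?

410

Treat each block as its own option and order by rate: J33/first 23 > J29/first 20 > J11/first 12 > J25/first 10 > J11/second 8 > J29/second 6 > J25/second 5 > J33/second 3.
J33 first at 23: fill all 10 → 9 left.
J29/first: +9 of 10 at 20; pool empty.
Total = 23×10 + 20×9 = 410.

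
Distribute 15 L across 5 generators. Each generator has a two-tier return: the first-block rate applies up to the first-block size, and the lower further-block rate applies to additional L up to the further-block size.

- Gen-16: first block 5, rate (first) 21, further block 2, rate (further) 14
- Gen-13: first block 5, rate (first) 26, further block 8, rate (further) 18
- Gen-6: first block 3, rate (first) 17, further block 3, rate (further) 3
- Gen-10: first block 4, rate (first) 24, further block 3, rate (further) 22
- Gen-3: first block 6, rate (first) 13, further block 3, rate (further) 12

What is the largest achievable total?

Treat each block as its own option and order by rate: Gen-13/tier1 26 > Gen-10/tier1 24 > Gen-10/tier2 22 > Gen-16/tier1 21 > Gen-13/tier2 18 > Gen-6/tier1 17 > Gen-16/tier2 14 > Gen-3/tier1 13 > Gen-3/tier2 12 > Gen-6/tier2 3.
Gen-13/tier1 (26): +5 — 10 left.
Gen-10/tier1 (24): +4 — 6 left.
Gen-10 tier2 at 22: fill all 3 — 3 left.
Gen-16/tier1: +3 of 5 at 21; pool empty.
Total = 26×5 + 24×4 + 22×3 + 21×3 = 355.

355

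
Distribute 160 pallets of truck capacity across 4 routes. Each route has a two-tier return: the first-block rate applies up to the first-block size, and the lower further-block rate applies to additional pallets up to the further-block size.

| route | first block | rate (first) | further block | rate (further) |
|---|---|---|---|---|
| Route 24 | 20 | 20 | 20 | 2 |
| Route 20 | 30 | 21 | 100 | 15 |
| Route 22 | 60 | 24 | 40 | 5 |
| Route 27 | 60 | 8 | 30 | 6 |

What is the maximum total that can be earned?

Treat each block as its own option and order by rate: Route 22/T1 24 > Route 20/T1 21 > Route 24/T1 20 > Route 20/T2 15 > Route 27/T1 8 > Route 27/T2 6 > Route 22/T2 5 > Route 24/T2 2.
Route 22/T1 (24): +60 ; 100 left.
Fill Route 20 T1 block (30 at 21) ; 70 left.
Fill Route 24 T1 block (20 at 20) ; 50 left.
Route 20 T2 at 15: only 50 left, fill 50.
Total = 24×60 + 21×30 + 20×20 + 15×50 = 3220.

3220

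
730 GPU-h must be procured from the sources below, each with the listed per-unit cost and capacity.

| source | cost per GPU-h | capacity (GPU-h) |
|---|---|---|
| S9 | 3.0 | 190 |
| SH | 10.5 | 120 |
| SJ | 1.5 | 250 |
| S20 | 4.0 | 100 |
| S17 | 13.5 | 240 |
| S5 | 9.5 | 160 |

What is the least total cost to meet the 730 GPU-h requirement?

3180

Cheapest first:
SJ at 1.5: take all 250 GPU-h ; 480 still needed.
S9 at 3.0: take all 190 GPU-h ; 290 still needed.
S20 (4.0): use full 100 ; 190 GPU-h to go.
S5 (9.5): use full 160 ; 30 GPU-h to go.
SH (10.5): take the remaining 30 ; done.
S17: unused.
Cost = 250×1.5 + 190×3.0 + 100×4.0 + 160×9.5 + 30×10.5 = 3180.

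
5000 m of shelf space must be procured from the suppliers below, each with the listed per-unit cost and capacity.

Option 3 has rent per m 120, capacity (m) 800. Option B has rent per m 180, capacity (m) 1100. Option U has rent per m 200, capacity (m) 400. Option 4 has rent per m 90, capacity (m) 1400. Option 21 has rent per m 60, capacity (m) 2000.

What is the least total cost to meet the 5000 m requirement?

486000

Fill from the cheapest supplier first.
Take 2000 from Option 21 at 60 — need 3000 more.
Option 4 at 90: take all 1400 m — 1600 still needed.
Option 3 at 120: take all 800 m — 800 still needed.
Option B at 180: take 800 of its 1100 — requirement met.
Option U: unused.
Cost = 2000×60 + 1400×90 + 800×120 + 800×180 = 486000.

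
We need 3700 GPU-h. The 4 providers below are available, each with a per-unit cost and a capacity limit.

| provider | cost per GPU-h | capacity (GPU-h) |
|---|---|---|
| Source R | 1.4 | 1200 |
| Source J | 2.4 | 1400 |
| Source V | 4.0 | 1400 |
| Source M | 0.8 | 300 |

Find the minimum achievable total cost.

Cheapest first:
Source M (0.8): use full 300 ; 3400 GPU-h to go.
Take 1200 from Source R at 1.4 ; need 2200 more.
Source J (2.4): use full 1400 ; 800 GPU-h to go.
Source V (4.0): take the remaining 800 ; done.
Cost = 300×0.8 + 1200×1.4 + 1400×2.4 + 800×4.0 = 8480.

8480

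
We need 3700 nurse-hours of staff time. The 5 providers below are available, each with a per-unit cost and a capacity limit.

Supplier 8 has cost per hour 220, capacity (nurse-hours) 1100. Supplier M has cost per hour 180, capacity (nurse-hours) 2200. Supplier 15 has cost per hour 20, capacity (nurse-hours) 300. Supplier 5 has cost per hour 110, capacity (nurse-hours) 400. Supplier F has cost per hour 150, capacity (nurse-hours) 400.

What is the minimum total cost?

Use providers in increasing cost order.
Take 300 from Supplier 15 at 20 — need 3400 more.
Supplier 5 (110): use full 400 — 3000 nurse-hours to go.
Supplier F at 150: take all 400 nurse-hours — 2600 still needed.
Supplier M at 180: take all 2200 nurse-hours — 400 still needed.
Supplier 8 (220): take the remaining 400 — done.
Cost = 300×20 + 400×110 + 400×150 + 2200×180 + 400×220 = 594000.

594000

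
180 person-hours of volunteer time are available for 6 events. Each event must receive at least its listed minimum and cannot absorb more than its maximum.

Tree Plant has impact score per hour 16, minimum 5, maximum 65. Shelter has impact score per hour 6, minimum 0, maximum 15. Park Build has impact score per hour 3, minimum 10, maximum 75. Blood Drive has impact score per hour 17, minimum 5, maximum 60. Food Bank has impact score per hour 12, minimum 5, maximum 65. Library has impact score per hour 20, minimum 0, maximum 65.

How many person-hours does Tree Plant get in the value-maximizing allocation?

40

Meeting every minimum uses 5+0+10+5+5+0 = 25 person-hours, leaving 155.
Order the events by impact score per hour: Library 20 > Blood Drive 17 > Tree Plant 16 > Food Bank 12 > Shelter 6 > Park Build 3.
Library takes 65 more to reach its cap of 65 → 90 left.
Blood Drive: +55 to 60 (cap) → 35 left.
Tree Plant: +35 (room for 60) → 40. Pool exhausted.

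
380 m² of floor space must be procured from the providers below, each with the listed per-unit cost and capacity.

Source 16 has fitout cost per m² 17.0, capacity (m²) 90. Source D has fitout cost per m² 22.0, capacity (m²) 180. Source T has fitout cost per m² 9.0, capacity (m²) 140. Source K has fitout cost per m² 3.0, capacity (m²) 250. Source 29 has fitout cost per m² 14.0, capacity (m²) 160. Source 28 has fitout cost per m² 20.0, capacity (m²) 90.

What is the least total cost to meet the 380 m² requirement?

1920

Fill from the cheapest provider first.
Take 250 from Source K at 3.0 ; need 130 more.
Take 130 from Source T at 9.0 to finish.
Source 29, Source 16, Source 28, Source D: unused.
Cost = 250×3.0 + 130×9.0 = 1920.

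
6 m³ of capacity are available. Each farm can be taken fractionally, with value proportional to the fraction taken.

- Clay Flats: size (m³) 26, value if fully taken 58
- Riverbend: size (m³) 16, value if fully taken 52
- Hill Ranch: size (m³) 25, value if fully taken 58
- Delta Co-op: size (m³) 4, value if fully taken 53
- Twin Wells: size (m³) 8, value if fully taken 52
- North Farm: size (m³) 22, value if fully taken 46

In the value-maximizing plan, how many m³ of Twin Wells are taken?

2

Sort by value density: Delta Co-op 53/4≈13.2, Twin Wells 52/8≈6.5, Riverbend 52/16≈3.25, Hill Ranch 58/25≈2.32, Clay Flats 58/26≈2.23, North Farm 46/22≈2.09.
All 4 m³ of Delta Co-op fit (value 53) → 2 remain.
Only 2 m³ remain; take 2/8 of Twin Wells for value 52×2/8 = 13.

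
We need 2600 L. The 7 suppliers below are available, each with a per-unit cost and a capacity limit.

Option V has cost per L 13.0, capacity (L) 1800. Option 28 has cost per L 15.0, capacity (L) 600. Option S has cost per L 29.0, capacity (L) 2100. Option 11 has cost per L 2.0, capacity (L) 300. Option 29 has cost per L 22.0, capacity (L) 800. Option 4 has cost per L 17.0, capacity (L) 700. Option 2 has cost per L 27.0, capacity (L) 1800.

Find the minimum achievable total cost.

Cheapest first:
Take 300 from Option 11 at 2.0 — need 2300 more.
Option V (13.0): use full 1800 — 500 L to go.
Option 28 (15.0): take the remaining 500 — done.
Option 4, Option 29, Option 2, Option S: unused.
Cost = 300×2.0 + 1800×13.0 + 500×15.0 = 31500.

31500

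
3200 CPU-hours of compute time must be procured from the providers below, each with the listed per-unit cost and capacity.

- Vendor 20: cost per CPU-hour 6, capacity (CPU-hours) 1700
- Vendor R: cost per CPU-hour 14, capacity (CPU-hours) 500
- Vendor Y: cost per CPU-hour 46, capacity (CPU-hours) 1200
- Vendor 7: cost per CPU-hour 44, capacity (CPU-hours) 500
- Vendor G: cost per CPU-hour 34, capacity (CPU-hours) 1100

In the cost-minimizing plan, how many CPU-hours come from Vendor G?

Fill from the cheapest provider first.
Vendor 20 (6): use full 1700 ; 1500 CPU-hours to go.
Take 500 from Vendor R at 14 ; need 1000 more.
Take 1000 from Vendor G at 34 to finish.
Vendor 7, Vendor Y: unused.

1000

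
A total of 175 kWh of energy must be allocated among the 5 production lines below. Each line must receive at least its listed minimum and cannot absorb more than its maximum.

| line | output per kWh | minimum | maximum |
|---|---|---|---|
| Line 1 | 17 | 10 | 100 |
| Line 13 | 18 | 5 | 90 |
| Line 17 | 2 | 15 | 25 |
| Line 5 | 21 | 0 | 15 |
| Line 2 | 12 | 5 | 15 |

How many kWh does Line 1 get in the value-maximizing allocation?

Meeting every minimum uses 10+5+15+0+5 = 35 kWh, leaving 140.
Highest output per kWh first: Line 5 21 > Line 13 18 > Line 1 17 > Line 2 12 > Line 17 2.
Line 5 takes 15 more to reach its cap of 15 → 125 left.
Line 13 takes 85 more to reach its cap of 90 → 40 left.
Line 1: +40 (room for 90) → 50. Pool exhausted.

50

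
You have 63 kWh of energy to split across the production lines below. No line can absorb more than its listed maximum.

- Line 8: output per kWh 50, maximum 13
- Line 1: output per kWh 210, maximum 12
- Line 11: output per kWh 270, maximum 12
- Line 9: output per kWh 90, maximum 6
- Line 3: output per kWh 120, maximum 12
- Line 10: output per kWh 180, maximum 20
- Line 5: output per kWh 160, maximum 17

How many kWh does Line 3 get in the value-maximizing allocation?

2

Order the production lines by output per kWh: Line 11 270 > Line 1 210 > Line 10 180 > Line 5 160 > Line 3 120 > Line 9 90 > Line 8 50.
Line 11: +12 to 12 (cap) → 51 left.
Line 1: +12 to 12 (cap) → 39 left.
Line 10: +20 to 20 (cap) → 19 left.
Give Line 5 17 to hit its cap of 17 → 2 left.
Only 2 left; Line 3 takes them to reach 2.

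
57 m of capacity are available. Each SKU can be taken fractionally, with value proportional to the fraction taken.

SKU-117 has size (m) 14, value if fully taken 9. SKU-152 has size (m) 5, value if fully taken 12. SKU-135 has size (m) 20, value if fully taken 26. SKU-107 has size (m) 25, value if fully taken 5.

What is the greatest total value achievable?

Best value per unit of size first: SKU-152 12/5≈2.4, SKU-135 26/20≈1.3, SKU-117 9/14≈0.643, SKU-107 5/25≈0.2.
Take all of SKU-152 (5 m, value 12) — 52 m left.
Take all of SKU-135 (20 m, value 26) — 32 m left.
SKU-117: take in full, 14 m for value 9 — 18 left.
18 m left: a 18/25 share of SKU-107 gives 5×18/25 = 3.6.
Total value = 50.6.

50.6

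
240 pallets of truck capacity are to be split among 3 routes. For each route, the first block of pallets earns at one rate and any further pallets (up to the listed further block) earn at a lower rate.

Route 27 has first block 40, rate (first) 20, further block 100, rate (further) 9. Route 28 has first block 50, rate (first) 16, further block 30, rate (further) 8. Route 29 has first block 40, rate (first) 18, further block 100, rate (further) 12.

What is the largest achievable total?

3610

Treat each block as its own option and order by rate: Route 27/first 20 > Route 29/first 18 > Route 28/first 16 > Route 29/second 12 > Route 27/second 9 > Route 28/second 8.
Route 27 first at 20: fill all 40 ; 200 left.
Route 29/first (18): +40 ; 160 left.
Fill Route 28 first block (50 at 16) ; 110 left.
Route 29 second at 12: fill all 100 ; 10 left.
Route 27/second: +10 of 100 at 9; pool empty.
Total = 20×40 + 18×40 + 16×50 + 12×100 + 9×10 = 3610.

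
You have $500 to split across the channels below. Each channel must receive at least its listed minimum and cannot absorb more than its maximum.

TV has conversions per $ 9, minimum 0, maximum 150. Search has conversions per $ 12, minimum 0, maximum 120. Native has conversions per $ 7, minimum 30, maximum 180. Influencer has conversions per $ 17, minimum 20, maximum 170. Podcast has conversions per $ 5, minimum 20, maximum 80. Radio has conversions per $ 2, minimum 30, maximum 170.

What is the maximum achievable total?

5870

Meeting every minimum uses 0+0+30+20+20+30 = 100 $, leaving 400.
Rank by conversions per $: Influencer 17 > Search 12 > TV 9 > Native 7 > Podcast 5 > Radio 2.
Give Influencer 150 more to hit its cap of 170 ; 250 left.
Give Search 120 more to hit its cap of 120 ; 130 left.
TV has room for 150 more but only 130 remain, so it gets 130.
Total = 9×130 + 12×120 + 7×30 + 17×170 + 5×20 + 2×30 = 5870.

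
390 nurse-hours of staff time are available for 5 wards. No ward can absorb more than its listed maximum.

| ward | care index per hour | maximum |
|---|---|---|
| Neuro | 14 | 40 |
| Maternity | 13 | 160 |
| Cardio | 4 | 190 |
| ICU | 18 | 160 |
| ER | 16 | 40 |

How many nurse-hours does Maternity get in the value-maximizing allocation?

Order the wards by care index per hour: ICU 18 > ER 16 > Neuro 14 > Maternity 13 > Cardio 4.
ICU takes 160 to reach its cap of 160 ; 230 left.
ER: +40 to 40 (cap) ; 190 left.
Give Neuro 40 to hit its cap of 40 ; 150 left.
Only 150 left; Maternity takes them to reach 150.

150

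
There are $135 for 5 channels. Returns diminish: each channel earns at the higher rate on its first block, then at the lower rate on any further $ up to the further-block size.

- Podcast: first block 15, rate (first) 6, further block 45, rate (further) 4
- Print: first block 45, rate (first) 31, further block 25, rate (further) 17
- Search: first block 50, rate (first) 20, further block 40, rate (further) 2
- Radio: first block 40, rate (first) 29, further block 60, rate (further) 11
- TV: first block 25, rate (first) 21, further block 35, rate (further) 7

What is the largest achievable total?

Treat each block as its own option and order by rate: Print/T1 31 > Radio/T1 29 > TV/T1 21 > Search/T1 20 > Print/T2 17 > Radio/T2 11 > TV/T2 7 > Podcast/T1 6 > Podcast/T2 4 > Search/T2 2.
Print/T1 (31): +45 → 90 left.
Radio T1 at 29: fill all 40 → 50 left.
Fill TV T1 block (25 at 21) → 25 left.
Search/T1: +25 of 50 at 20; pool empty.
Total = 31×45 + 29×40 + 21×25 + 20×25 = 3580.

3580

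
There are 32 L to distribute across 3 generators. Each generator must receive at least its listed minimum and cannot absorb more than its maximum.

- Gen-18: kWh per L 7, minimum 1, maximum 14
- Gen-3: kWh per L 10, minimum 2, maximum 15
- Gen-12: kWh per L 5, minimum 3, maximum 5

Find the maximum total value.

Meeting every minimum uses 1+2+3 = 6 L, leaving 26.
Order the generators by kWh per L: Gen-3 10 > Gen-18 7 > Gen-12 5.
Give Gen-3 13 more to hit its cap of 15 ; 13 left.
Give Gen-18 13 more to hit its cap of 14 ; 0 left.
Total = 7×14 + 10×15 + 5×3 = 263.

263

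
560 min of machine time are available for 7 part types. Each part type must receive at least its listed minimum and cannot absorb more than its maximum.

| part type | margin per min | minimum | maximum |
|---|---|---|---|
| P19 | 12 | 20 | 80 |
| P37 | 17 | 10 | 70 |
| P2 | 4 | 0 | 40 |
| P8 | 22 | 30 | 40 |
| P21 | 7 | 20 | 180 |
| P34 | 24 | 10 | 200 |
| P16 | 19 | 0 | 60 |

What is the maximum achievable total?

9740

Meeting every minimum uses 20+10+0+30+20+10+0 = 90 min, leaving 470.
Highest margin per min first: P34 24 > P8 22 > P16 19 > P37 17 > P19 12 > P21 7 > P2 4.
P34 takes 190 more to reach its cap of 200 — 280 left.
P8: +10 to 40 (cap) — 270 left.
P16 takes 60 more to reach its cap of 60 — 210 left.
Give P37 60 more to hit its cap of 70 — 150 left.
Give P19 60 more to hit its cap of 80 — 90 left.
P21: +90 (room for 160) → 110. Pool exhausted.
Total = 12×80 + 17×70 + 22×40 + 7×110 + 24×200 + 19×60 = 9740.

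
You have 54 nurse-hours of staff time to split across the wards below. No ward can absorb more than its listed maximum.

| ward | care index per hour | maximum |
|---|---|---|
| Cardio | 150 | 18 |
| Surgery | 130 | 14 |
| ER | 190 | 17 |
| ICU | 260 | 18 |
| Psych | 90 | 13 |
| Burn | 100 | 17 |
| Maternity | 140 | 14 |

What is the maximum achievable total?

Rank by care index per hour: ICU 260 > ER 190 > Cardio 150 > Maternity 140 > Surgery 130 > Burn 100 > Psych 90.
ICU takes 18 to reach its cap of 18 ; 36 left.
ER takes 17 to reach its cap of 17 ; 19 left.
Cardio: +18 to 18 (cap) ; 1 left.
Maternity has room for 14 but only 1 remain, so it gets 1.
Total = 150×18 + 190×17 + 260×18 + 140×1 = 10750.

10750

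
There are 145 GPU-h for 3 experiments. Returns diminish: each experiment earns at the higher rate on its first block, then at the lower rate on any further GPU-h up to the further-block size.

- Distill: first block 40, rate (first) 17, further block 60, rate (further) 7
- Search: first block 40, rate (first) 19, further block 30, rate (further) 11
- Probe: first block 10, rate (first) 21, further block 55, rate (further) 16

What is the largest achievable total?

Order all 6 blocks by rate: Probe/tier1 21 > Search/tier1 19 > Distill/tier1 17 > Probe/tier2 16 > Search/tier2 11 > Distill/tier2 7.
Fill Probe tier1 block (10 at 21) — 135 left.
Search tier1 at 19: fill all 40 — 95 left.
Fill Distill tier1 block (40 at 17) — 55 left.
Fill Probe tier2 block (55 at 16) — 0 left.
Total = 21×10 + 19×40 + 17×40 + 16×55 = 2530.

2530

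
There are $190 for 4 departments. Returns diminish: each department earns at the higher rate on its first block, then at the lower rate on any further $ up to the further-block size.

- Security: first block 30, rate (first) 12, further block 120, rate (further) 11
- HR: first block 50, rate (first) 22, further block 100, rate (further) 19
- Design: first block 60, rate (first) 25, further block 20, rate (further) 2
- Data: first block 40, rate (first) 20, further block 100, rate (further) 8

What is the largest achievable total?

4160

Rank every tier by rate: Design/first 25 > HR/first 22 > Data/first 20 > HR/second 19 > Security/first 12 > Security/second 11 > Data/second 8 > Design/second 2.
Fill Design first block (60 at 25) — 130 left.
HR/first (22): +50 — 80 left.
Data first at 20: fill all 40 — 40 left.
40 remain; put them into HR second at 19.
Total = 25×60 + 22×50 + 20×40 + 19×40 = 4160.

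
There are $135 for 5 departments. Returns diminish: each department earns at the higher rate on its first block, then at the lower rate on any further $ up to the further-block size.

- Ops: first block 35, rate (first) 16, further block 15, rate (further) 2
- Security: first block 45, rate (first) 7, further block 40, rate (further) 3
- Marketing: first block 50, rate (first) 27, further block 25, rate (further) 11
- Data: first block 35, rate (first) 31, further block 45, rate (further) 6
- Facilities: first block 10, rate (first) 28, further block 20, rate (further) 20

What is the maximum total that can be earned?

Order all 10 blocks by rate: Data/T1 31 > Facilities/T1 28 > Marketing/T1 27 > Facilities/T2 20 > Ops/T1 16 > Marketing/T2 11 > Security/T1 7 > Data/T2 6 > Security/T2 3 > Ops/T2 2.
Data T1 at 31: fill all 35 → 100 left.
Facilities T1 at 28: fill all 10 → 90 left.
Marketing/T1 (27): +50 → 40 left.
Fill Facilities T2 block (20 at 20) → 20 left.
Ops/T1: +20 of 35 at 16; pool empty.
Total = 31×35 + 28×10 + 27×50 + 20×20 + 16×20 = 3435.

3435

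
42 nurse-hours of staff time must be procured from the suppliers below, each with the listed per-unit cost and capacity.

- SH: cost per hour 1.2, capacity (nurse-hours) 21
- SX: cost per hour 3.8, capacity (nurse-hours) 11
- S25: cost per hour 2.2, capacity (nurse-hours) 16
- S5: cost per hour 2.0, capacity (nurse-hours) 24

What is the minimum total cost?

67.2

Use suppliers in increasing cost order.
SH (1.2): use full 21 → 21 nurse-hours to go.
S5 at 2.0: take 21 of its 24 → requirement met.
S25, SX: unused.
Cost = 21×1.2 + 21×2.0 = 67.2.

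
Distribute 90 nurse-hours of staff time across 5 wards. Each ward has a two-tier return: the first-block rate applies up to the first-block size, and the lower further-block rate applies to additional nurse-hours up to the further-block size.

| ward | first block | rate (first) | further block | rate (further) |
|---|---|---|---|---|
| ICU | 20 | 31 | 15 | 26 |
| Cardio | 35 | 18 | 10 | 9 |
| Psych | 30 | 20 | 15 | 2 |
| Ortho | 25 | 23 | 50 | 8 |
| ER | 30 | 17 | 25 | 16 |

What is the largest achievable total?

Rank every tier by rate: ICU/first 31 > ICU/second 26 > Ortho/first 23 > Psych/first 20 > Cardio/first 18 > ER/first 17 > ER/second 16 > Cardio/second 9 > Ortho/second 8 > Psych/second 2.
ICU/first (31): +20 → 70 left.
Fill ICU second block (15 at 26) → 55 left.
Fill Ortho first block (25 at 23) → 30 left.
Psych first at 20: fill all 30 → 0 left.
Total = 31×20 + 26×15 + 23×25 + 20×30 = 2185.

2185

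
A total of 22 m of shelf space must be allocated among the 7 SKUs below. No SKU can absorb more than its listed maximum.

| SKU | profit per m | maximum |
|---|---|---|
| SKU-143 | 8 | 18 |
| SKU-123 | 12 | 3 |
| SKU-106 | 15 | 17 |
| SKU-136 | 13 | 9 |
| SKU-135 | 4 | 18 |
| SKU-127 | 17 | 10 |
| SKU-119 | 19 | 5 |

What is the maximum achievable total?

Rank by profit per m: SKU-119 19 > SKU-127 17 > SKU-106 15 > SKU-136 13 > SKU-123 12 > SKU-143 8 > SKU-135 4.
SKU-119: +5 to 5 (cap) ; 17 left.
SKU-127 takes 10 to reach its cap of 10 ; 7 left.
SKU-106: +7 (room for 17) → 7. Pool exhausted.
Total = 15×7 + 17×10 + 19×5 = 370.

370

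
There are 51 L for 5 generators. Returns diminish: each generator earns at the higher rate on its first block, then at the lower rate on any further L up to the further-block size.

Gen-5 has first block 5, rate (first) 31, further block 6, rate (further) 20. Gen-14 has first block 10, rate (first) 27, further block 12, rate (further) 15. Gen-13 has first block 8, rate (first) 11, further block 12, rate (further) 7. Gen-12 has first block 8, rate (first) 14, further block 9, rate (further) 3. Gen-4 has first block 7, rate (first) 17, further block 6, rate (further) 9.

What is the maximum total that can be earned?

Order all 10 blocks by rate: Gen-5/tier1 31 > Gen-14/tier1 27 > Gen-5/tier2 20 > Gen-4/tier1 17 > Gen-14/tier2 15 > Gen-12/tier1 14 > Gen-13/tier1 11 > Gen-4/tier2 9 > Gen-13/tier2 7 > Gen-12/tier2 3.
Gen-5/tier1 (31): +5 → 46 left.
Fill Gen-14 tier1 block (10 at 27) → 36 left.
Gen-5/tier2 (20): +6 → 30 left.
Gen-4 tier1 at 17: fill all 7 → 23 left.
Fill Gen-14 tier2 block (12 at 15) → 11 left.
Gen-12/tier1 (14): +8 → 3 left.
3 remain; put them into Gen-13 tier1 at 11.
Total = 31×5 + 27×10 + 20×6 + 17×7 + 15×12 + 14×8 + 11×3 = 989.

989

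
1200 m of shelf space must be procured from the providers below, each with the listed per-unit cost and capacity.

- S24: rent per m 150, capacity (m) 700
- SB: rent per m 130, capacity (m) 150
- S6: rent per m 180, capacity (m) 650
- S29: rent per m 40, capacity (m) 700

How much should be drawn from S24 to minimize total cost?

Use providers in increasing cost order.
S29 at 40: take all 700 m ; 500 still needed.
Take 150 from SB at 130 ; need 350 more.
Take 350 from S24 at 150 to finish.
S6: unused.

350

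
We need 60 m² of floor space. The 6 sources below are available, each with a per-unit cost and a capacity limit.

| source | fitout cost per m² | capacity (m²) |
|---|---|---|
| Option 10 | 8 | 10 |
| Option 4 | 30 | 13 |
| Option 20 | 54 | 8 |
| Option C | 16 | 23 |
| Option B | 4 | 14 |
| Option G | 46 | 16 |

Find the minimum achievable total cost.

Use sources in increasing cost order.
Option B (4): use full 14 → 46 m² to go.
Option 10 (8): use full 10 → 36 m² to go.
Option C at 16: take all 23 m² → 13 still needed.
Option 4 at 30: take all 13 m² → 0 still needed.
Option G, Option 20: unused.
Cost = 14×4 + 10×8 + 23×16 + 13×30 = 894.

894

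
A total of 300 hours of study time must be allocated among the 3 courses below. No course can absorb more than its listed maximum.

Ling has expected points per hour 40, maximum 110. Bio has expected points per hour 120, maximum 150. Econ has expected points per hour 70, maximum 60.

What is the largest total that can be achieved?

25800

Rank by expected points per hour: Bio 120 > Econ 70 > Ling 40.
Bio takes 150 to reach its cap of 150 → 150 left.
Econ takes 60 to reach its cap of 60 → 90 left.
Ling has room for 110 but only 90 remain, so it gets 90.
Total = 40×90 + 120×150 + 70×60 = 25800.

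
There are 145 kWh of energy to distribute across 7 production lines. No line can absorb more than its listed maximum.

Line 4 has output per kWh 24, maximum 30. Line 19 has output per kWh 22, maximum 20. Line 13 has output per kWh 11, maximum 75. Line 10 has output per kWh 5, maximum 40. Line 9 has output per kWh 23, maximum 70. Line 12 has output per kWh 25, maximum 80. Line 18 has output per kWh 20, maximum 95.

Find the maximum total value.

3525

Order the production lines by output per kWh: Line 12 25 > Line 4 24 > Line 9 23 > Line 19 22 > Line 18 20 > Line 13 11 > Line 10 5.
Give Line 12 80 to hit its cap of 80 ; 65 left.
Line 4: +30 to 30 (cap) ; 35 left.
Line 9: +35 (room for 70) → 35. Pool exhausted.
Total = 24×30 + 23×35 + 25×80 = 3525.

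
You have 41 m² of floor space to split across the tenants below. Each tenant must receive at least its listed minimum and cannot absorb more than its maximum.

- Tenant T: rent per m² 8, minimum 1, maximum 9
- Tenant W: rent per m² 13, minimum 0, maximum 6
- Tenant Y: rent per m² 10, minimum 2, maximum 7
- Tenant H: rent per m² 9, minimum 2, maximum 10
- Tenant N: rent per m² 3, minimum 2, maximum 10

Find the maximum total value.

337

Meeting every minimum uses 1+0+2+2+2 = 7 m², leaving 34.
Order the tenants by rent per m²: Tenant W 13 > Tenant Y 10 > Tenant H 9 > Tenant T 8 > Tenant N 3.
Tenant W: +6 to 6 (cap) → 28 left.
Tenant Y: +5 to 7 (cap) → 23 left.
Give Tenant H 8 more to hit its cap of 10 → 15 left.
Tenant T takes 8 more to reach its cap of 9 → 7 left.
Tenant N: +7 (room for 8) → 9. Pool exhausted.
Total = 8×9 + 13×6 + 10×7 + 9×10 + 3×9 = 337.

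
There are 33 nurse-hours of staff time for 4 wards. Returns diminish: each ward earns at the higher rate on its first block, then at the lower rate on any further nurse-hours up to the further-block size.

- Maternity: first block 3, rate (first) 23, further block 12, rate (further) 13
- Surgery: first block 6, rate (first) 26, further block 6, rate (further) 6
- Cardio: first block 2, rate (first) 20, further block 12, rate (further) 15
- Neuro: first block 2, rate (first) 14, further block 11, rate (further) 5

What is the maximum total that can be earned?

577

Order all 8 blocks by rate: Surgery/first 26 > Maternity/first 23 > Cardio/first 20 > Cardio/second 15 > Neuro/first 14 > Maternity/second 13 > Surgery/second 6 > Neuro/second 5.
Surgery first at 26: fill all 6 — 27 left.
Fill Maternity first block (3 at 23) — 24 left.
Fill Cardio first block (2 at 20) — 22 left.
Cardio/second (15): +12 — 10 left.
Fill Neuro first block (2 at 14) — 8 left.
8 remain; put them into Maternity second at 13.
Total = 26×6 + 23×3 + 20×2 + 15×12 + 14×2 + 13×8 = 577.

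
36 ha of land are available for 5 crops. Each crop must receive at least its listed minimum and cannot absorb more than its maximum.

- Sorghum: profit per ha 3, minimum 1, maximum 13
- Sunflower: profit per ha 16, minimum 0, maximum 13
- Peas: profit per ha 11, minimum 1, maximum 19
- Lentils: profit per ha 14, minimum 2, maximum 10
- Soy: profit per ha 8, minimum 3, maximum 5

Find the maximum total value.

474

Meeting every minimum uses 1+0+1+2+3 = 7 ha, leaving 29.
Highest profit per ha first: Sunflower 16 > Lentils 14 > Peas 11 > Soy 8 > Sorghum 3.
Sunflower: +13 to 13 (cap) → 16 left.
Lentils takes 8 more to reach its cap of 10 → 8 left.
Peas: +8 (room for 18) → 9. Pool exhausted.
Total = 3×1 + 16×13 + 11×9 + 14×10 + 8×3 = 474.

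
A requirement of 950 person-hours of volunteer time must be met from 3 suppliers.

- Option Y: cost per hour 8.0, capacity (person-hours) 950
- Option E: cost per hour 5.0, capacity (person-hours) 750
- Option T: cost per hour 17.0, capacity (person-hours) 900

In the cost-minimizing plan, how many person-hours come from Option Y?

Fill from the cheapest supplier first.
Option E at 5.0: take all 750 person-hours ; 200 still needed.
Option Y at 8.0: take 200 of its 950 ; requirement met.
Option T: unused.

200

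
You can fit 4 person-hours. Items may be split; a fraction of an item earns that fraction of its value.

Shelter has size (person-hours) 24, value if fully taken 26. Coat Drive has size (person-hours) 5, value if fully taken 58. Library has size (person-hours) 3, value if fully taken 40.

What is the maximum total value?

Best value per unit of size first: Library 40/3≈13.3, Coat Drive 58/5≈11.6, Shelter 26/24≈1.08.
Take all of Library (3 person-hours, value 40) — 1 person-hours left.
Only 1 person-hours remain; take 1/5 of Coat Drive for value 58×1/5 = 11.6.
Total value = 51.6.

51.6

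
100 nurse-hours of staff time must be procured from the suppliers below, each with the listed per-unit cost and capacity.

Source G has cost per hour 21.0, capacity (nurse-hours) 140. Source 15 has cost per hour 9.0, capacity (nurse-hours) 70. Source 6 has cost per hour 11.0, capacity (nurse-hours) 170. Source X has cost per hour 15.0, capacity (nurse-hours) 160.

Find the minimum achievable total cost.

Use suppliers in increasing cost order.
Source 15 at 9.0: take all 70 nurse-hours ; 30 still needed.
Source 6 at 11.0: take 30 of its 170 ; requirement met.
Source X, Source G: unused.
Cost = 70×9.0 + 30×11.0 = 960.

960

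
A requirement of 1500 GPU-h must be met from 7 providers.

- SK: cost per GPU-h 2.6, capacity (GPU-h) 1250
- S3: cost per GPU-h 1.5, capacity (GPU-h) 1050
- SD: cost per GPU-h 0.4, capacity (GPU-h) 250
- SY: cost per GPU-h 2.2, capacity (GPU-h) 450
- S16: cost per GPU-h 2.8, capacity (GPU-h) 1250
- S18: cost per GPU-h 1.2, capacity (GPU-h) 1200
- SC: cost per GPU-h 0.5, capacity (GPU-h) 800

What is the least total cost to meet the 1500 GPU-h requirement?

Cheapest first:
SD at 0.4: take all 250 GPU-h ; 1250 still needed.
SC at 0.5: take all 800 GPU-h ; 450 still needed.
S18 at 1.2: take 450 of its 1200 ; requirement met.
S3, SY, SK, S16: unused.
Cost = 250×0.4 + 800×0.5 + 450×1.2 = 1040.

1040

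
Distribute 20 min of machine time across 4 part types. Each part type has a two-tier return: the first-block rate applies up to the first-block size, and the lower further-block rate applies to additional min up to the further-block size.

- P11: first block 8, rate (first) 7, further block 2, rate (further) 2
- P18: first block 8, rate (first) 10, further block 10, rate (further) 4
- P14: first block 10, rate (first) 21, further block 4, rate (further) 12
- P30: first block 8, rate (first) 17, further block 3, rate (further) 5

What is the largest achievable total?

370

Rank every tier by rate: P14/first 21 > P30/first 17 > P14/second 12 > P18/first 10 > P11/first 7 > P30/second 5 > P18/second 4 > P11/second 2.
P14 first at 21: fill all 10 → 10 left.
Fill P30 first block (8 at 17) → 2 left.
P14 second at 12: only 2 left, fill 2.
Total = 21×10 + 17×8 + 12×2 = 370.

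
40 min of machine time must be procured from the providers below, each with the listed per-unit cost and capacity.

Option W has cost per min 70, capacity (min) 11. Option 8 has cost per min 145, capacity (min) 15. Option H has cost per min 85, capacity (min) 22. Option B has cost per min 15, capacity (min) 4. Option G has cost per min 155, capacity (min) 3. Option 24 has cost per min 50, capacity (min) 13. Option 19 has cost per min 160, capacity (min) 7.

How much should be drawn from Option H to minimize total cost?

Use providers in increasing cost order.
Take 4 from Option B at 15 → need 36 more.
Option 24 (50): use full 13 → 23 min to go.
Option W (70): use full 11 → 12 min to go.
Take 12 from Option H at 85 to finish.
Option 8, Option G, Option 19: unused.

12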